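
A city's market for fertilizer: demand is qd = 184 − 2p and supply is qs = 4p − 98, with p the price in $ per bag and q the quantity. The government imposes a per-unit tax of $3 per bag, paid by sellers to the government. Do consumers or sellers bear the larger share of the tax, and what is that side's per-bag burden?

Consumers bear the larger share: $2 per bag.

Without the tax, 184 − 2p = 4p − 98 gives 6p = 282, so p* = $47 and q* = 90.
With the tax collected from sellers, supply shifts: qs = 4(p − 3) − 98.
Solving gives q = 86 with consumers paying $49 and sellers receiving $46 (the $3 wedge).
Per-bag burden: consumers $2, sellers $1.
Consumers take the larger share because demand is less price-elastic here (demand slope 2 vs supply slope 4).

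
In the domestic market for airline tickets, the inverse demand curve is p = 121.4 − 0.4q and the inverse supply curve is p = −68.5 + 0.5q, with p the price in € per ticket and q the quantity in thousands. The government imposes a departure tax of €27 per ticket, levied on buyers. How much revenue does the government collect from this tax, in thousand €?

Tax revenue = €4887 thousand.

Inverting to q(p) form: qd = 303.5 − 2.5p; qs = 2p + 137.
Before the tax: set 303.5 − 2.5p = 2p + 137 → p* = €37, q* = 211.
With the tax collected from buyers, demand (in seller-price terms) shifts: qd = 303.5 − 2.5(p + 27).
New equilibrium: buyers pay €49, suppliers receive €22, q = 181. (Wedge: pb − ps = 27.)
Revenue = t · Q = 27 · 181 = €4887.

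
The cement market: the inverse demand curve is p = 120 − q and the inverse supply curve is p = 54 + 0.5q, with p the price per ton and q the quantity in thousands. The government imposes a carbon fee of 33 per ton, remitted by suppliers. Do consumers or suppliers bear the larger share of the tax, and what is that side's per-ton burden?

Rewrite in direct form: qd = 120 − p and qs = 2p − 108.
Before the tax: set 120 − p = 2p − 108 → p* = 76, q* = 44.
With the tax collected from suppliers, supply shifts: qs = 2(p − 33) − 108.
Solving gives q = 22 with consumers paying 98 and suppliers receiving 65 (the 33 wedge).
Per-ton burden: consumers 22, suppliers 11.
Consumers take the larger share because demand is less price-elastic here (demand slope 1 vs supply slope 2).

Consumers bear the larger share: 22 per ton.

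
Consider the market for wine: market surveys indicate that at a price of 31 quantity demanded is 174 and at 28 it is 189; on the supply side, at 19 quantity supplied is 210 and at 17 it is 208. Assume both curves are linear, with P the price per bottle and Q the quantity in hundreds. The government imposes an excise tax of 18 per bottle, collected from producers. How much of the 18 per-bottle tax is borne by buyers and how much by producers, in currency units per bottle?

Buyers bear 3 per bottle; producers bear 15 per bottle.

Demand slope: (189 − 174)/(28 − 31) = -5, so Qd = 329 − 5P.
Supply slope: (208 − 210)/(17 − 19) = 1, so Qs = P + 191.
Before the tax: set 329 − 5P = P + 191 → P* = 23, Q* = 214.
With the tax collected from producers, supply shifts: Qs = (P − 18) + 191.
Solving gives Q = 199 with buyers paying 26 and producers receiving 8 (the 18 wedge).
Burden on buyers: 3; on producers: 15. (They sum to 18.)
The less price-elastic side of the market bears the larger share of a per-unit tax.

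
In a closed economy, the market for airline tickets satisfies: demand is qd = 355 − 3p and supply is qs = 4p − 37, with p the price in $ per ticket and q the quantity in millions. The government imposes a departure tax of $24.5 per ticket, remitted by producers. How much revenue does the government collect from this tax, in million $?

Tax revenue = $3552.5 million.

Before the tax: set 355 − 3p = 4p − 37 → p* = $56, q* = 187.
With the tax collected from producers, supply shifts: qs = 4(p − 24.5) − 37.
Solving gives q = 145 with consumers paying $70 and producers receiving $45.5 (the $24.5 wedge).
Revenue = t · Q = 24.5 · 145 = $3552.5.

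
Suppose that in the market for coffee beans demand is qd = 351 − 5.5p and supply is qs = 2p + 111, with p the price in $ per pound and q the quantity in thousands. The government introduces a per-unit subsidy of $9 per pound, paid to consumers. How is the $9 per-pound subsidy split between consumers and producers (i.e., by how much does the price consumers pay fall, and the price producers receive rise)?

Consumers gain $2.4 per pound; producers gain $6.6 per pound.

Without the subsidy, 351 − 5.5p = 2p + 111 gives 7.5p = 240, so p* = $32 and q* = 175.
With a per-unit subsidy paid to consumers, each effectively pays p − 9, so demand becomes qd = 351 − 5.5(p − 9).
Solving gives q = 188.2 with consumers paying $29.6 and producers receiving $38.6 (the $9 wedge).
Gain to consumers: $2.4; to producers: $6.6. (They sum to $9.)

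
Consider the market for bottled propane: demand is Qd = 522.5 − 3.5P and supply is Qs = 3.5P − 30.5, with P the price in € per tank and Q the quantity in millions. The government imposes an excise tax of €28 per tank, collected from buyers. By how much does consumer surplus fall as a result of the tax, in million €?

Before the tax: set 522.5 − 3.5P = 3.5P − 30.5 → P* = €79, Q* = 246.
With the tax collected from buyers, demand (in seller-price terms) shifts: Qd = 522.5 − 3.5(P + 28).
New equilibrium: buyers pay €93, sellers receive €65, Q = 197. (Wedge: Pb − Ps = 28.)
ΔCS is the trapezoid between Q = 197 and Q = 246 of height €14: ½ · (246 + 197) · 14 = €3101.

Consumer surplus falls by €3101 million.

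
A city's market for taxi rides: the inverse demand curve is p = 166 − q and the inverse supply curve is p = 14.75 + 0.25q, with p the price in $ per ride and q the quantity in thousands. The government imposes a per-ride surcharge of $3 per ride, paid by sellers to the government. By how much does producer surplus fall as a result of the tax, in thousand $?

Rewrite in direct form: qd = 166 − p and qs = 4p − 59.
Without the tax, 166 − p = 4p − 59 gives 5p = 225, so p* = $45 and q* = 121.
With the tax collected from sellers, supply shifts: qs = 4(p − 3) − 59.
New equilibrium: buyers pay $47.4, sellers receive $44.4, q = 118.6. (Wedge: pb − ps = 3.)
ΔPS is the trapezoid between Q = 118.6 and Q = 121 of height $0.6: ½ · (121 + 118.6) · 0.6 = $71.88.

Producer surplus falls by $71.88 thousand.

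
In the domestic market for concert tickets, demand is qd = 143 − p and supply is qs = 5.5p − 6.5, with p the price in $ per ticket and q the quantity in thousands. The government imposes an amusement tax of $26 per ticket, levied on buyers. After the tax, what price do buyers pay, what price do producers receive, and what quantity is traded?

Before the tax: set 143 − p = 5.5p − 6.5 → p* = $23, q* = 120.
With the tax collected from buyers, demand (in seller-price terms) shifts: qd = 143 − (p + 26).
Solving gives q = 98 with buyers paying $45 and producers receiving $19 (the $26 wedge).
The less price-elastic side of the market bears the larger share of a per-unit tax.

Buyers pay $45; producers receive $19; quantity = 98.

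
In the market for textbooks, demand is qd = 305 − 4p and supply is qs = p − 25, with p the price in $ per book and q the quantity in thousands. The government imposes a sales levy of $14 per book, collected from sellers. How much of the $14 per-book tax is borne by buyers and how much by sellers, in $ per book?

Buyers bear $2.8 per book; sellers bear $11.2 per book.

Before the tax: set 305 − 4p = p − 25 → p* = $66, q* = 41.
With the tax collected from sellers, supply shifts: qs = (p − 14) − 25.
Solving gives q = 29.8 with buyers paying $68.8 and sellers receiving $54.8 (the $14 wedge).
Burden on buyers: $2.8; on sellers: $11.2. (They sum to $14.)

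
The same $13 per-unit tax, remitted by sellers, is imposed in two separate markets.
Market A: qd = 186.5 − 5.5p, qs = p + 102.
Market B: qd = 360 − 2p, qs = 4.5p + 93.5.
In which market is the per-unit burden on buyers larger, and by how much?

Market B, by $7.

Market A: pre-tax p* = $13, q* = 115; post-tax q = 104; per-unit burden on buyers = $2.
Market B: pre-tax p* = $41, q* = 278; post-tax q = 260; per-unit burden on buyers = $9.
Difference: $2 vs $9 → market B is larger by $7.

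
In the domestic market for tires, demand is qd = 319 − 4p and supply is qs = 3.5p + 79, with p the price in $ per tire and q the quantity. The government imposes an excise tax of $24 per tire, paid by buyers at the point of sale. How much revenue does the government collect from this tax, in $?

Without the tax, 319 − 4p = 3.5p + 79 gives 7.5p = 240, so p* = $32 and q* = 191.
With the tax collected from buyers, demand (in seller-price terms) shifts: qd = 319 − 4(p + 24).
New equilibrium: buyers pay $43.2, sellers receive $19.2, q = 146.2. (Wedge: pb − ps = 24.)
Revenue = t · Q = 24 · 146.2 = $3508.8.

Tax revenue = $3508.8.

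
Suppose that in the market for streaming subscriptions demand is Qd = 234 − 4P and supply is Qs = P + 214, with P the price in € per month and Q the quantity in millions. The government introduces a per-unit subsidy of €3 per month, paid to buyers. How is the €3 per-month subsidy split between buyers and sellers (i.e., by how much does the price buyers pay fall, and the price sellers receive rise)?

Without the subsidy, 234 − 4P = P + 214 gives 5P = 20, so P* = €4 and Q* = 218.
With a per-unit subsidy paid to buyers, each effectively pays P − 3, so demand becomes Qd = 234 − 4(P − 3).
New equilibrium: buyers pay €3.4, sellers receive €6.4, Q = 220.4. (Wedge: Pb − Ps = −3.)
Gain to buyers: €0.6; to sellers: €2.4. (They sum to €3.)

Buyers gain €0.6 per month; sellers gain €2.4 per month.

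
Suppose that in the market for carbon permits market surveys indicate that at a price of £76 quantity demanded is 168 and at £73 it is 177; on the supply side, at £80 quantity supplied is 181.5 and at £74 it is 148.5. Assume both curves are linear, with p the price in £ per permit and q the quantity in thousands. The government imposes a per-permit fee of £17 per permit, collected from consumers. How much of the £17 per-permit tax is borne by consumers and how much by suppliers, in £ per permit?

Consumers bear £11 per permit; suppliers bear £6 per permit.

Demand slope: (177 − 168)/(73 − 76) = -3, so qd = 396 − 3p.
Supply slope: (148.5 − 181.5)/(74 − 80) = 5.5, so qs = 5.5p − 258.5.
Before the tax: set 396 − 3p = 5.5p − 258.5 → p* = £77, q* = 165.
With the tax collected from consumers, demand (in seller-price terms) shifts: qd = 396 − 3(p + 17).
New equilibrium: consumers pay £88, suppliers receive £71, q = 132. (Wedge: pb − ps = 17.)
Burden on consumers: £11; on suppliers: £6. (They sum to £17.)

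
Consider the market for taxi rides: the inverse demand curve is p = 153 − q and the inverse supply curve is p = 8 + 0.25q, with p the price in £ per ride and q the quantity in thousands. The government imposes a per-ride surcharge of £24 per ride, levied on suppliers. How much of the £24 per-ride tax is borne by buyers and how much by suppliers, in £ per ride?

Buyers bear £19.2 per ride; suppliers bear £4.8 per ride.

Inverting to q(p) form: qd = 153 − p; qs = 4p − 32.
Without the tax, 153 − p = 4p − 32 gives 5p = 185, so p* = £37 and q* = 116.
With the tax collected from suppliers, supply shifts: qs = 4(p − 24) − 32.
Solving gives q = 96.8 with buyers paying £56.2 and suppliers receiving £32.2 (the £24 wedge).
Burden on buyers: £19.2; on suppliers: £4.8. (They sum to £24.)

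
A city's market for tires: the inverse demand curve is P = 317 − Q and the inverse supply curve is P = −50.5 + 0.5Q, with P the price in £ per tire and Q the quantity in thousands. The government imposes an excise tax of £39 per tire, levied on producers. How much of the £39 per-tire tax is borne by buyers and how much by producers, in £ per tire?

Buyers bear £26 per tire; producers bear £13 per tire.

Rewrite in direct form: Qd = 317 − P and Qs = 2P + 101.
Without the tax, 317 − P = 2P + 101 gives 3P = 216, so P* = £72 and Q* = 245.
With the tax collected from producers, supply shifts: Qs = 2(P − 39) + 101.
New equilibrium: buyers pay £98, producers receive £59, Q = 219. (Wedge: Pb − Ps = 39.)
Burden on buyers: £26; on producers: £13. (They sum to £39.)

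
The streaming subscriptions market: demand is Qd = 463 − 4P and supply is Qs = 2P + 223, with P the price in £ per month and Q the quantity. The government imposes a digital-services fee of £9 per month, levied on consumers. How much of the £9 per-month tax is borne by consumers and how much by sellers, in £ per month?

Without the tax, 463 − 4P = 2P + 223 gives 6P = 240, so P* = £40 and Q* = 303.
With the tax collected from consumers, demand (in seller-price terms) shifts: Qd = 463 − 4(P + 9).
Solving gives Q = 291 with consumers paying £43 and sellers receiving £34 (the £9 wedge).
Burden on consumers: £3; on sellers: £6. (They sum to £9.)

Consumers bear £3 per month; sellers bear £6 per month.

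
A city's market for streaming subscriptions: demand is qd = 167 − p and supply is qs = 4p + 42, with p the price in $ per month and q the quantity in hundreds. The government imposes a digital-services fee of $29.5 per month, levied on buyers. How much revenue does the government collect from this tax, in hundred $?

Tax revenue = $3492.8 hundred.

Before the tax: set 167 − p = 4p + 42 → p* = $25, q* = 142.
With the tax collected from buyers, demand (in seller-price terms) shifts: qd = 167 − (p + 29.5).
New equilibrium: buyers pay $48.6, producers receive $19.1, q = 118.4. (Wedge: pb − ps = 29.5.)
Revenue = t · Q = 29.5 · 118.4 = $3492.8.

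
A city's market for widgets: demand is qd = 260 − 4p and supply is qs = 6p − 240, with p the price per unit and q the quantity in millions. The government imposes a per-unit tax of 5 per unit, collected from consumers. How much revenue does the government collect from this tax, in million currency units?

Without the tax, 260 − 4p = 6p − 240 gives 10p = 500, so p* = 50 and q* = 60.
With the tax collected from consumers, demand (in seller-price terms) shifts: qd = 260 − 4(p + 5).
New equilibrium: consumers pay 53, suppliers receive 48, q = 48. (Wedge: pb − ps = 5.)
Revenue = t · Q = 5 · 48 = 240.

Tax revenue = 240 million.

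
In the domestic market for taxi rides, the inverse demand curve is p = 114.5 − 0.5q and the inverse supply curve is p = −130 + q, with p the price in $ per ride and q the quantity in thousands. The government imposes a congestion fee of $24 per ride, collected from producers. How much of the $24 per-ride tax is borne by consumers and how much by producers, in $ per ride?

Rewrite in direct form: qd = 229 − 2p and qs = p + 130.
Before the tax: set 229 − 2p = p + 130 → p* = $33, q* = 163.
With the tax collected from producers, supply shifts: qs = (p − 24) + 130.
New equilibrium: consumers pay $41, producers receive $17, q = 147. (Wedge: pb − ps = 24.)
Burden on consumers: $8; on producers: $16. (They sum to $24.)
The less price-elastic side of the market bears the larger share of a per-unit tax.

Consumers bear $8 per ride; producers bear $16 per ride.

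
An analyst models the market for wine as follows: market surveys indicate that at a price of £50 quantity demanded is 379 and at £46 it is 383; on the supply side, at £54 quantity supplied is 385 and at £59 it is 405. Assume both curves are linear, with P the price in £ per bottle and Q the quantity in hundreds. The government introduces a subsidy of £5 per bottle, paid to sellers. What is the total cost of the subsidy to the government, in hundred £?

Government outlay = £1905 hundred.

Demand slope: (383 − 379)/(46 − 50) = -1, so Qd = 429 − P.
Supply slope: (405 − 385)/(59 − 54) = 4, so Qs = 4P + 169.
Before the subsidy: set 429 − P = 4P + 169 → P* = £52, Q* = 377.
With a per-unit subsidy paid to sellers, each receives P + 5 per unit sold, so supply becomes Qs = 4(P + 5) + 169.
Solving gives Q = 381 with consumers paying £48 and sellers receiving £53 (the £5 wedge).
Outlay = t · Q = 5 · 381 = £1905.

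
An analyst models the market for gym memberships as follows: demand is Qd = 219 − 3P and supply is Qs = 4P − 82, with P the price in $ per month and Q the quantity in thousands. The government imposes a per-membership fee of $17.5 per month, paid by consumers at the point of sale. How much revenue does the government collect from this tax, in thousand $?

Tax revenue = $1050 thousand.

Without the tax, 219 − 3P = 4P − 82 gives 7P = 301, so P* = $43 and Q* = 90.
With the tax collected from consumers, demand (in seller-price terms) shifts: Qd = 219 − 3(P + 17.5).
New equilibrium: consumers pay $53, sellers receive $35.5, Q = 60. (Wedge: Pb − Ps = 17.5.)
Revenue = t · Q = 17.5 · 60 = $1050.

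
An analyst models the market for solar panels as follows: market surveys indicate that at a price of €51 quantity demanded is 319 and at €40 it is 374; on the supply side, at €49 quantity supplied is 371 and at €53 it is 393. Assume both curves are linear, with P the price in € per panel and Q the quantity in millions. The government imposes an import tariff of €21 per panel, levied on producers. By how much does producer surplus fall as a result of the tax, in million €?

Producer surplus falls by €3215 million.

Demand slope: (374 − 319)/(40 − 51) = -5, so Qd = 574 − 5P.
Supply slope: (393 − 371)/(53 − 49) = 5.5, so Qs = 5.5P + 101.5.
Before the tax: set 574 − 5P = 5.5P + 101.5 → P* = €45, Q* = 349.
With the tax collected from producers, supply shifts: Qs = 5.5(P − 21) + 101.5.
New equilibrium: buyers pay €56, producers receive €35, Q = 294. (Wedge: Pb − Ps = 21.)
ΔPS is the trapezoid between Q = 294 and Q = 349 of height €10: ½ · (349 + 294) · 10 = €3215.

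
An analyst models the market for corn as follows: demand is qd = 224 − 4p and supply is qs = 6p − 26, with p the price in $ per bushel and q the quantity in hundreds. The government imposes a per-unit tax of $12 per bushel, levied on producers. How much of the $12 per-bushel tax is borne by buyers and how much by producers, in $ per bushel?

Without the tax, 224 − 4p = 6p − 26 gives 10p = 250, so p* = $25 and q* = 124.
With the tax collected from producers, supply shifts: qs = 6(p − 12) − 26.
Solving gives q = 95.2 with buyers paying $32.2 and producers receiving $20.2 (the $12 wedge).
Burden on buyers: $7.2; on producers: $4.8. (They sum to $12.)

Buyers bear $7.2 per bushel; producers bear $4.8 per bushel.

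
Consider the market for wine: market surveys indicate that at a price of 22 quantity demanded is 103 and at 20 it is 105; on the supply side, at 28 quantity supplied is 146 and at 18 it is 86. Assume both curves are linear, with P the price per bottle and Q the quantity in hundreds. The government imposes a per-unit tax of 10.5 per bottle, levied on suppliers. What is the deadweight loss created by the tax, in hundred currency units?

Demand slope: (105 − 103)/(20 − 22) = -1, so Qd = 125 − P.
Supply slope: (86 − 146)/(18 − 28) = 6, so Qs = 6P − 22.
Before the tax: set 125 − P = 6P − 22 → P* = 21, Q* = 104.
With the tax collected from suppliers, supply shifts: Qs = 6(P − 10.5) − 22.
New equilibrium: buyers pay 30, suppliers receive 19.5, Q = 95. (Wedge: Pb − Ps = 10.5.)
Quantity falls by |ΔQ| = |104 − 95| = 9.
DWL = ½ · t · |ΔQ| = ½ · 10.5 · 9 = 47.25.

Deadweight loss = 47.25 hundred.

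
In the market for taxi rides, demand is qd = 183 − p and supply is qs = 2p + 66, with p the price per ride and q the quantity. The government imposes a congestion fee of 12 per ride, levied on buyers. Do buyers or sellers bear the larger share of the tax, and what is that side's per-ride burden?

Before the tax: set 183 − p = 2p + 66 → p* = 39, q* = 144.
With the tax collected from buyers, demand (in seller-price terms) shifts: qd = 183 − (p + 12).
Solving gives q = 136 with buyers paying 47 and sellers receiving 35 (the 12 wedge).
Per-ride burden: buyers 8, sellers 4.
Buyers take the larger share because demand is less price-elastic here (demand slope 1 vs supply slope 2).

Buyers bear the larger share: 8 per ride.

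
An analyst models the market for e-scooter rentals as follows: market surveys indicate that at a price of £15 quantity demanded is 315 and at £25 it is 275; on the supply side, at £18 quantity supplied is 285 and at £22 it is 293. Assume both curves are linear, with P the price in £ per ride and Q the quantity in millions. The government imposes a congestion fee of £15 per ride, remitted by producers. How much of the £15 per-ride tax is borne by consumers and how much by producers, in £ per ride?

Demand slope: (275 − 315)/(25 − 15) = -4, so Qd = 375 − 4P.
Supply slope: (293 − 285)/(22 − 18) = 2, so Qs = 2P + 249.
Before the tax: set 375 − 4P = 2P + 249 → P* = £21, Q* = 291.
With the tax collected from producers, supply shifts: Qs = 2(P − 15) + 249.
New equilibrium: consumers pay £26, producers receive £11, Q = 271. (Wedge: Pb − Ps = 15.)
Burden on consumers: £5; on producers: £10. (They sum to £15.)

Consumers bear £5 per ride; producers bear £10 per ride.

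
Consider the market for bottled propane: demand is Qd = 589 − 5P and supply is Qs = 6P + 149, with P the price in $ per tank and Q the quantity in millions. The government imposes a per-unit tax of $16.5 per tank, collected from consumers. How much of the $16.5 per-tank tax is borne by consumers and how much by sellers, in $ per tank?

Consumers bear $9 per tank; sellers bear $7.5 per tank.

Without the tax, 589 − 5P = 6P + 149 gives 11P = 440, so P* = $40 and Q* = 389.
With the tax collected from consumers, demand (in seller-price terms) shifts: Qd = 589 − 5(P + 16.5).
New equilibrium: consumers pay $49, sellers receive $32.5, Q = 344. (Wedge: Pb − Ps = 16.5.)
Burden on consumers: $9; on sellers: $7.5. (They sum to $16.5.)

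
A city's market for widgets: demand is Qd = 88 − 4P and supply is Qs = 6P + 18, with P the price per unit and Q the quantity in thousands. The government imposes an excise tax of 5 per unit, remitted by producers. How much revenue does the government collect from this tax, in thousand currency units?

Without the tax, 88 − 4P = 6P + 18 gives 10P = 70, so P* = 7 and Q* = 60.
With the tax collected from producers, supply shifts: Qs = 6(P − 5) + 18.
Solving gives Q = 48 with buyers paying 10 and producers receiving 5 (the 5 wedge).
Revenue = t · Q = 5 · 48 = 240.

Tax revenue = 240 thousand.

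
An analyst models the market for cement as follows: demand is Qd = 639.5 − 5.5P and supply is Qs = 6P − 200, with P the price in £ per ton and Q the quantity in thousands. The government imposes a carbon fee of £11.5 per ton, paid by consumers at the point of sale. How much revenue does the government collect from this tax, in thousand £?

Tax revenue = £2357.5 thousand.

Before the tax: set 639.5 − 5.5P = 6P − 200 → P* = £73, Q* = 238.
With the tax collected from consumers, demand (in seller-price terms) shifts: Qd = 639.5 − 5.5(P + 11.5).
New equilibrium: consumers pay £79, producers receive £67.5, Q = 205. (Wedge: Pb − Ps = 11.5.)
Revenue = t · Q = 11.5 · 205 = £2357.5.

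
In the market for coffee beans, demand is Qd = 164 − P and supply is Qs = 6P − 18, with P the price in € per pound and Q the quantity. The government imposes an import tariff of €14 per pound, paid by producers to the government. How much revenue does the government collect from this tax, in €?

Before the tax: set 164 − P = 6P − 18 → P* = €26, Q* = 138.
With the tax collected from producers, supply shifts: Qs = 6(P − 14) − 18.
Solving gives Q = 126 with buyers paying €38 and producers receiving €24 (the €14 wedge).
Revenue = t · Q = 14 · 126 = €1764.

Tax revenue = €1764.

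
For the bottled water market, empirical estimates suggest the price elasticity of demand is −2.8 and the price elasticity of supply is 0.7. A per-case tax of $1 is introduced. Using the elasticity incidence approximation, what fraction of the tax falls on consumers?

Incidence ratio: consumers' share ≈ εs / (εs + |εd|) = 0.7 / (0.7 + 2.8) = 0.2.
Supply is the less elastic side, so consumers bear the smaller share.

Consumers' share ≈ 0.2.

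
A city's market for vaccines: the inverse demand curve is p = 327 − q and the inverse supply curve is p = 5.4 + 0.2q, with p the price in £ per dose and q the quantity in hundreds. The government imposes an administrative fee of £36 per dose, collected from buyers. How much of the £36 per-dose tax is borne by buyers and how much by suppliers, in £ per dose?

Rewrite in direct form: qd = 327 − p and qs = 5p − 27.
Without the tax, 327 − p = 5p − 27 gives 6p = 354, so p* = £59 and q* = 268.
With the tax collected from buyers, demand (in seller-price terms) shifts: qd = 327 − (p + 36).
New equilibrium: buyers pay £89, suppliers receive £53, q = 238. (Wedge: pb − ps = 36.)
Burden on buyers: £30; on suppliers: £6. (They sum to £36.)

Buyers bear £30 per dose; suppliers bear £6 per dose.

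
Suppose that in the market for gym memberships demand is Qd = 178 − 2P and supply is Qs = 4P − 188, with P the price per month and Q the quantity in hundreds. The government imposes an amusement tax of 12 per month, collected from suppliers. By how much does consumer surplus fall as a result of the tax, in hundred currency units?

Without the tax, 178 − 2P = 4P − 188 gives 6P = 366, so P* = 61 and Q* = 56.
With the tax collected from suppliers, supply shifts: Qs = 4(P − 12) − 188.
New equilibrium: buyers pay 69, suppliers receive 57, Q = 40. (Wedge: Pb − Ps = 12.)
ΔCS is the trapezoid between Q = 40 and Q = 56 of height 8: ½ · (56 + 40) · 8 = 384.

Consumer surplus falls by 384 hundred.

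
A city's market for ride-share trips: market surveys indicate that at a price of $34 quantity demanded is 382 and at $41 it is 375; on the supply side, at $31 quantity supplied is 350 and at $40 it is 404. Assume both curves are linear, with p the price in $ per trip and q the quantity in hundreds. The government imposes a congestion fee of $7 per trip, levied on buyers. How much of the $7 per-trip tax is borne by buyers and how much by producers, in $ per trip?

Buyers bear $6 per trip; producers bear $1 per trip.

Demand slope: (375 − 382)/(41 − 34) = -1, so qd = 416 − p.
Supply slope: (404 − 350)/(40 − 31) = 6, so qs = 6p + 164.
Before the tax: set 416 − p = 6p + 164 → p* = $36, q* = 380.
With the tax collected from buyers, demand (in seller-price terms) shifts: qd = 416 − (p + 7).
Solving gives q = 374 with buyers paying $42 and producers receiving $35 (the $7 wedge).
Burden on buyers: $6; on producers: $1. (They sum to $7.)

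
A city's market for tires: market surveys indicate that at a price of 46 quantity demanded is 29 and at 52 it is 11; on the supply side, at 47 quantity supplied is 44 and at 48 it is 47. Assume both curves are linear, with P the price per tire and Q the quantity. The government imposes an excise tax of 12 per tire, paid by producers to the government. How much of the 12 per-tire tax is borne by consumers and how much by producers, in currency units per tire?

Demand slope: (11 − 29)/(52 − 46) = -3, so Qd = 167 − 3P.
Supply slope: (47 − 44)/(48 − 47) = 3, so Qs = 3P − 97.
Before the tax: set 167 − 3P = 3P − 97 → P* = 44, Q* = 35.
With the tax collected from producers, supply shifts: Qs = 3(P − 12) − 97.
Solving gives Q = 17 with consumers paying 50 and producers receiving 38 (the 12 wedge).
Burden on consumers: 6; on producers: 6. (They sum to 12.)

Consumers bear 6 per tire; producers bear 6 per tire.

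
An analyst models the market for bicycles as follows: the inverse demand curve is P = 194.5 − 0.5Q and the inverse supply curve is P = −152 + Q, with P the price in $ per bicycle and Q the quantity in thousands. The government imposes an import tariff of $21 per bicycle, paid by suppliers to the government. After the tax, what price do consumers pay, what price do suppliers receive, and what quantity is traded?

Consumers pay $86; suppliers receive $65; quantity = 217.

Rewrite in direct form: Qd = 389 − 2P and Qs = P + 152.
Without the tax, 389 − 2P = P + 152 gives 3P = 237, so P* = $79 and Q* = 231.
With the tax collected from suppliers, supply shifts: Qs = (P − 21) + 152.
New equilibrium: consumers pay $86, suppliers receive $65, Q = 217. (Wedge: Pb − Ps = 21.)
The less price-elastic side of the market bears the larger share of a per-unit tax.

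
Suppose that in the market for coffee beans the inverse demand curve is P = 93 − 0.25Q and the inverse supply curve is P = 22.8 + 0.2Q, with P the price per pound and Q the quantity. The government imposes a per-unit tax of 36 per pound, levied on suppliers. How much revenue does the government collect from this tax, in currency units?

Tax revenue = 2736.

Inverting to Q(P) form: Qd = 372 − 4P; Qs = 5P − 114.
Without the tax, 372 − 4P = 5P − 114 gives 9P = 486, so P* = 54 and Q* = 156.
With the tax collected from suppliers, supply shifts: Qs = 5(P − 36) − 114.
Solving gives Q = 76 with buyers paying 74 and suppliers receiving 38 (the 36 wedge).
Revenue = t · Q = 36 · 76 = 2736.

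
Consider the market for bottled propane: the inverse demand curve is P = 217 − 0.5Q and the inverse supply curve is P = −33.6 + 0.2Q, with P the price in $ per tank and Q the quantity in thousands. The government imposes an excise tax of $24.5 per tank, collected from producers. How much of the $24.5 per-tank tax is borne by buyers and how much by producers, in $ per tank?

Rewrite in direct form: Qd = 434 − 2P and Qs = 5P + 168.
Before the tax: set 434 − 2P = 5P + 168 → P* = $38, Q* = 358.
With the tax collected from producers, supply shifts: Qs = 5(P − 24.5) + 168.
Solving gives Q = 323 with buyers paying $55.5 and producers receiving $31 (the $24.5 wedge).
Burden on buyers: $17.5; on producers: $7. (They sum to $24.5.)
The less price-elastic side of the market bears the larger share of a per-unit tax.

Buyers bear $17.5 per tank; producers bear $7 per tank.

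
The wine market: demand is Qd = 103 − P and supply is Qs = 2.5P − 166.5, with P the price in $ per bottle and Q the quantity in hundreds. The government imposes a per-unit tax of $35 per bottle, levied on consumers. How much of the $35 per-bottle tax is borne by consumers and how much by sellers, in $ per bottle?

Before the tax: set 103 − P = 2.5P − 166.5 → P* = $77, Q* = 26.
With the tax collected from consumers, demand (in seller-price terms) shifts: Qd = 103 − (P + 35).
New equilibrium: consumers pay $102, sellers receive $67, Q = 1. (Wedge: Pb − Ps = 35.)
Burden on consumers: $25; on sellers: $10. (They sum to $35.)

Consumers bear $25 per bottle; sellers bear $10 per bottle.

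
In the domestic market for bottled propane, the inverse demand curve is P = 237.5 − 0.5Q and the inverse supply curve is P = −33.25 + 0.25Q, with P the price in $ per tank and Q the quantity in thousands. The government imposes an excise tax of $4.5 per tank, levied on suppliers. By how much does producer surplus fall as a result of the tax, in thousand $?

Inverting to Q(P) form: Qd = 475 − 2P; Qs = 4P + 133.
Before the tax: set 475 − 2P = 4P + 133 → P* = $57, Q* = 361.
With the tax collected from suppliers, supply shifts: Qs = 4(P − 4.5) + 133.
New equilibrium: buyers pay $60, suppliers receive $55.5, Q = 355. (Wedge: Pb − Ps = 4.5.)
ΔPS is the trapezoid between Q = 355 and Q = 361 of height $1.5: ½ · (361 + 355) · 1.5 = $537.

Producer surplus falls by $537 thousand.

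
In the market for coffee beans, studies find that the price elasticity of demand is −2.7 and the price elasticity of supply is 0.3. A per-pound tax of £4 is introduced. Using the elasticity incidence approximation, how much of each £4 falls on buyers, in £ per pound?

Incidence ratio: buyers' share ≈ εs / (εs + |εd|) = 0.3 / (0.3 + 2.7) = 0.1.
So buyers bear ≈ 0.1 × £4 = £0.4; sellers bear £3.6.

Buyers bear ≈ £0.4 per pound.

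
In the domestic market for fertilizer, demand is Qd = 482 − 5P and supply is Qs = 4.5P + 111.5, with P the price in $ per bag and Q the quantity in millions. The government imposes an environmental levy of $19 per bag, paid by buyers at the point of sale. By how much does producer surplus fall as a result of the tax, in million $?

Before the tax: set 482 − 5P = 4.5P + 111.5 → P* = $39, Q* = 287.
With the tax collected from buyers, demand (in seller-price terms) shifts: Qd = 482 − 5(P + 19).
Solving gives Q = 242 with buyers paying $48 and sellers receiving $29 (the $19 wedge).
ΔPS is the trapezoid between Q = 242 and Q = 287 of height $10: ½ · (287 + 242) · 10 = $2645.

Producer surplus falls by $2645 million.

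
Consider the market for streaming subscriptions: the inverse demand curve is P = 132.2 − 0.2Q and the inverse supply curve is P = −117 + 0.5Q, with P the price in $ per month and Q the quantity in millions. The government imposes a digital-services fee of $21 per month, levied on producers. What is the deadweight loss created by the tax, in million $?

Deadweight loss = $315 million.

Inverting to Q(P) form: Qd = 661 − 5P; Qs = 2P + 234.
Before the tax: set 661 − 5P = 2P + 234 → P* = $61, Q* = 356.
With the tax collected from producers, supply shifts: Qs = 2(P − 21) + 234.
Solving gives Q = 326 with buyers paying $67 and producers receiving $46 (the $21 wedge).
Quantity falls by |ΔQ| = |356 − 326| = 30.
DWL = ½ · t · |ΔQ| = ½ · 21 · 30 = $315.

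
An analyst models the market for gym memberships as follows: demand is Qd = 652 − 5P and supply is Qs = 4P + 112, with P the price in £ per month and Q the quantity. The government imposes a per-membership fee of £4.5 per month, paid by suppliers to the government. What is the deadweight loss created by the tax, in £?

Before the tax: set 652 − 5P = 4P + 112 → P* = £60, Q* = 352.
With the tax collected from suppliers, supply shifts: Qs = 4(P − 4.5) + 112.
New equilibrium: consumers pay £62, suppliers receive £57.5, Q = 342. (Wedge: Pb − Ps = 4.5.)
Quantity falls by |ΔQ| = |352 − 342| = 10.
DWL = ½ · t · |ΔQ| = ½ · 4.5 · 10 = £22.5.

Deadweight loss = £22.5.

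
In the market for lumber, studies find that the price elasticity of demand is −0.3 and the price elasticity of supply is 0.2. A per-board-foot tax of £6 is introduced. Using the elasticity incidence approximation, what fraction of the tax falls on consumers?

Consumers' share ≈ 0.4.

Incidence ratio: consumers' share ≈ εs / (εs + |εd|) = 0.2 / (0.2 + 0.3) = 0.4.
Supply is the less elastic side, so consumers bear the smaller share.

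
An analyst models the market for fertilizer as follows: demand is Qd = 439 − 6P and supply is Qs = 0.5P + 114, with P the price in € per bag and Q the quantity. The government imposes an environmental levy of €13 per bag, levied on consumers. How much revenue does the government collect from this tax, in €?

Before the tax: set 439 − 6P = 0.5P + 114 → P* = €50, Q* = 139.
With the tax collected from consumers, demand (in seller-price terms) shifts: Qd = 439 − 6(P + 13).
New equilibrium: consumers pay €51, producers receive €38, Q = 133. (Wedge: Pb − Ps = 13.)
Revenue = t · Q = 13 · 133 = €1729.

Tax revenue = €1729.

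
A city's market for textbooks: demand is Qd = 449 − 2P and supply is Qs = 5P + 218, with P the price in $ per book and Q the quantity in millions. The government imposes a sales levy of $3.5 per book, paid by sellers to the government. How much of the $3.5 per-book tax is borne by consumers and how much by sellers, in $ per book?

Without the tax, 449 − 2P = 5P + 218 gives 7P = 231, so P* = $33 and Q* = 383.
With the tax collected from sellers, supply shifts: Qs = 5(P − 3.5) + 218.
New equilibrium: consumers pay $35.5, sellers receive $32, Q = 378. (Wedge: Pb − Ps = 3.5.)
Burden on consumers: $2.5; on sellers: $1. (They sum to $3.5.)
The less price-elastic side of the market bears the larger share of a per-unit tax.

Consumers bear $2.5 per book; sellers bear $1 per book.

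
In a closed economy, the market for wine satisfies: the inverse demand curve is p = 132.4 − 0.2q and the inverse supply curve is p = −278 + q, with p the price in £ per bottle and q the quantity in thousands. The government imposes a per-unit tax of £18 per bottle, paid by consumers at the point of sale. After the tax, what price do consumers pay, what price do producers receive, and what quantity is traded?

Consumers pay £67; producers receive £49; quantity = 327.

Rewrite in direct form: qd = 662 − 5p and qs = p + 278.
Before the tax: set 662 − 5p = p + 278 → p* = £64, q* = 342.
With the tax collected from consumers, demand (in seller-price terms) shifts: qd = 662 − 5(p + 18).
Solving gives q = 327 with consumers paying £67 and producers receiving £49 (the £18 wedge).
The less price-elastic side of the market bears the larger share of a per-unit tax.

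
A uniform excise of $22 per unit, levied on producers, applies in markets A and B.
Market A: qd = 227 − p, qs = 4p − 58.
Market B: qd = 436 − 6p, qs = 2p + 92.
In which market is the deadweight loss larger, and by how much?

Market A: pre-tax p* = $57, q* = 170; post-tax q = 152.4; deadweight loss = $193.6.
Market B: pre-tax p* = $43, q* = 178; post-tax q = 145; deadweight loss = $363.
Difference: $193.6 vs $363 → market B is larger by $169.4.

Market B, by $169.4.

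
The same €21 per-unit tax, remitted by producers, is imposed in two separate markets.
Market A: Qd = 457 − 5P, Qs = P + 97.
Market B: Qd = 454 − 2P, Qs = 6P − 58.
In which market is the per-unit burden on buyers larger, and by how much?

Market B, by €12.25.

Market A: pre-tax P* = €60, Q* = 157; post-tax Q = 139.5; per-unit burden on buyers = €3.5.
Market B: pre-tax P* = €64, Q* = 326; post-tax Q = 294.5; per-unit burden on buyers = €15.75.
Difference: €3.5 vs €15.75 → market B is larger by €12.25.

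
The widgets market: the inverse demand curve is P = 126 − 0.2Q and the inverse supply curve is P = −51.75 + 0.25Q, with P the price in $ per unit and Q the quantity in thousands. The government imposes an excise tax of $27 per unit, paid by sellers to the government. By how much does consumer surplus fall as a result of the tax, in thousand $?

Consumer surplus falls by $4380 thousand.

Rewrite in direct form: Qd = 630 − 5P and Qs = 4P + 207.
Without the tax, 630 − 5P = 4P + 207 gives 9P = 423, so P* = $47 and Q* = 395.
With the tax collected from sellers, supply shifts: Qs = 4(P − 27) + 207.
New equilibrium: buyers pay $59, sellers receive $32, Q = 335. (Wedge: Pb − Ps = 27.)
ΔCS is the trapezoid between Q = 335 and Q = 395 of height $12: ½ · (395 + 335) · 12 = $4380.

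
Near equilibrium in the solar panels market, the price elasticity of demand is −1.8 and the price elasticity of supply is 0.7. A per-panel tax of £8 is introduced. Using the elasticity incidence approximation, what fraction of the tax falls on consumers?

Consumers' share ≈ 0.28.

Incidence ratio: consumers' share ≈ εs / (εs + |εd|) = 0.7 / (0.7 + 1.8) = 0.28.
Supply is the less elastic side, so consumers bear the smaller share.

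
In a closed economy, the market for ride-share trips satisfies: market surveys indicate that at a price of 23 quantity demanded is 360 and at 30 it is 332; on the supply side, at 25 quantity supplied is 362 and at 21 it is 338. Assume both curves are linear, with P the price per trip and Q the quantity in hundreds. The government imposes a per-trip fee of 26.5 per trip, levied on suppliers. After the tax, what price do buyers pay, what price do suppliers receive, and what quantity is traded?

Buyers pay 39.9; suppliers receive 13.4; quantity = 292.4.

Demand slope: (332 − 360)/(30 − 23) = -4, so Qd = 452 − 4P.
Supply slope: (338 − 362)/(21 − 25) = 6, so Qs = 6P + 212.
Before the tax: set 452 − 4P = 6P + 212 → P* = 24, Q* = 356.
With the tax collected from suppliers, supply shifts: Qs = 6(P − 26.5) + 212.
New equilibrium: buyers pay 39.9, suppliers receive 13.4, Q = 292.4. (Wedge: Pb − Ps = 26.5.)
The less price-elastic side of the market bears the larger share of a per-unit tax.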